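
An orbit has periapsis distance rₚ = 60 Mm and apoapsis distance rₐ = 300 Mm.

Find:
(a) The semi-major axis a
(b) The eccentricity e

Convert to SI: rₚ = 60 Mm = 6e+07 m; rₐ = 300 Mm = 3e+08 m.
(a) a = (rₚ + rₐ) / 2 = (6e+07 + 3e+08) / 2 ≈ 1.8e+08 m = 180 Mm.
(b) e = (rₐ − rₚ) / (rₐ + rₚ) = (3e+08 − 6e+07) / (3e+08 + 6e+07) ≈ 0.6667.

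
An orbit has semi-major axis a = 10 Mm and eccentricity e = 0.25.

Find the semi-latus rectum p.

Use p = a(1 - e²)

Convert to SI: a = 10 Mm = 1e+07 m.
p = a (1 − e²).
p = 1e+07 · (1 − (0.25)²) = 1e+07 · 0.9375 ≈ 9.375e+06 m = 9.375 Mm.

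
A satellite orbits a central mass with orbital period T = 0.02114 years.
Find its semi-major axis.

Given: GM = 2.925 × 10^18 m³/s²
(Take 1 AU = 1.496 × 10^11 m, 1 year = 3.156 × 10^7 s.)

Convert to SI: T = 0.02114 years = 667178 s.
Invert Kepler's third law: a = (GM · T² / (4π²))^(1/3).
Substituting T = 667178 s and GM = 2.925e+18 m³/s²:
a = (2.925e+18 · (667178)² / (4π²))^(1/3) m
a ≈ 3.207e+09 m = 0.02144 AU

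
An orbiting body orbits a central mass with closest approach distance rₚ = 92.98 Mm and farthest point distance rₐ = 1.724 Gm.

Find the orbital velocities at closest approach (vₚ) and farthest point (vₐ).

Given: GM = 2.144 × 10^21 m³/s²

Convert to SI: rₚ = 92.98 Mm = 9.298e+07 m; rₐ = 1.724 Gm = 1.724e+09 m.
Use the vis-viva equation v² = GM(2/r − 1/a) with a = (rₚ + rₐ)/2 = (9.298e+07 + 1.724e+09)/2 = 9.0849e+08 m.
vₚ = √(GM · (2/rₚ − 1/a)) = √(2.144e+21 · (2/9.298e+07 − 1/9.0849e+08)) m/s ≈ 6.615e+06 m/s = 6615 km/s.
vₐ = √(GM · (2/rₐ − 1/a)) = √(2.144e+21 · (2/1.724e+09 − 1/9.0849e+08)) m/s ≈ 3.568e+05 m/s = 356.8 km/s.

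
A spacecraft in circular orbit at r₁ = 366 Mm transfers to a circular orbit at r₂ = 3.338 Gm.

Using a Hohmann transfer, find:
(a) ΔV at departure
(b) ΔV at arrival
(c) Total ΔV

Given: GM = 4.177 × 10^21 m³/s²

Convert to SI: r₁ = 366 Mm = 3.66e+08 m; r₂ = 3.338 Gm = 3.338e+09 m.
Transfer semi-major axis: a_t = (r₁ + r₂)/2 = (3.66e+08 + 3.338e+09)/2 = 1.852e+09 m.
Circular speeds: v₁ = √(GM/r₁) = 3.37825e+06 m/s, v₂ = √(GM/r₂) = 1.11864e+06 m/s.
Transfer speeds (vis-viva v² = GM(2/r − 1/a_t)): v₁ᵗ = 4.53539e+06 m/s, v₂ᵗ = 497289 m/s.
(a) ΔV₁ = |v₁ᵗ − v₁| ≈ 1.157e+06 m/s = 1157 km/s.
(b) ΔV₂ = |v₂ − v₂ᵗ| ≈ 6.213e+05 m/s = 621.3 km/s.
(c) ΔV_total = ΔV₁ + ΔV₂ ≈ 1.778e+06 m/s = 1778 km/s.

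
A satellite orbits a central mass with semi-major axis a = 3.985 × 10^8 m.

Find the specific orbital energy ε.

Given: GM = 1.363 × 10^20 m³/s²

ε = −GM / (2a).
ε = −1.363e+20 / (2 · 3.985e+08) J/kg ≈ -1.71e+11 J/kg = -171 GJ/kg.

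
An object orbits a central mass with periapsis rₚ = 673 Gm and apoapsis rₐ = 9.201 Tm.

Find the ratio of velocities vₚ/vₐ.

Convert to SI: rₚ = 673 Gm = 6.73e+11 m; rₐ = 9.201 Tm = 9.201e+12 m.
Conservation of angular momentum gives rₚvₚ = rₐvₐ, so vₚ/vₐ = rₐ/rₚ.
vₚ/vₐ = 9.201e+12 / 6.73e+11 ≈ 13.67.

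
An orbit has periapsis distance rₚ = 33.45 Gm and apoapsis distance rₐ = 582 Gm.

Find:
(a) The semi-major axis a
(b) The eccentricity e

Convert to SI: rₚ = 33.45 Gm = 3.345e+10 m; rₐ = 582 Gm = 5.82e+11 m.
(a) a = (rₚ + rₐ) / 2 = (3.345e+10 + 5.82e+11) / 2 ≈ 3.077e+11 m = 307.7 Gm.
(b) e = (rₐ − rₚ) / (rₐ + rₚ) = (5.82e+11 − 3.345e+10) / (5.82e+11 + 3.345e+10) ≈ 0.8913.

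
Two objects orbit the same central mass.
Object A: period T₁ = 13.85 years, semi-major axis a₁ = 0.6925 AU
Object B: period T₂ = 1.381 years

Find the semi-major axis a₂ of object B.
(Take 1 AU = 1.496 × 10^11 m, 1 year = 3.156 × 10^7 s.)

Convert to SI: T₁ = 13.85 years = 4.37106e+08 s; a₁ = 0.6925 AU = 1.03598e+11 m; T₂ = 1.381 years = 4.35844e+07 s.
Kepler's third law: (T₁/T₂)² = (a₁/a₂)³ ⇒ a₂ = a₁ · (T₂/T₁)^(2/3).
T₂/T₁ = 4.35844e+07 / 4.37106e+08 = 0.0997112.
a₂ = 1.03598e+11 · (0.0997112)^(2/3) m ≈ 2.228e+10 m = 0.1489 AU.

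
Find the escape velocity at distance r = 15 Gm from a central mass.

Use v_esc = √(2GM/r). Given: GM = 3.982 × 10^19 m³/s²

Convert to SI: r = 15 Gm = 1.5e+10 m.
Escape velocity comes from setting total energy to zero: ½v² − GM/r = 0 ⇒ v_esc = √(2GM / r).
v_esc = √(2 · 3.982e+19 / 1.5e+10) m/s ≈ 7.287e+04 m/s = 72.87 km/s.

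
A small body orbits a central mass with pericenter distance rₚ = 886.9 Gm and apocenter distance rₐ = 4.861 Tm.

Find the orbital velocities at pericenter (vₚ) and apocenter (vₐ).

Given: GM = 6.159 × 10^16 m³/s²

Convert to SI: rₚ = 886.9 Gm = 8.869e+11 m; rₐ = 4.861 Tm = 4.861e+12 m.
Use the vis-viva equation v² = GM(2/r − 1/a) with a = (rₚ + rₐ)/2 = (8.869e+11 + 4.861e+12)/2 = 2.87395e+12 m.
vₚ = √(GM · (2/rₚ − 1/a)) = √(6.159e+16 · (2/8.869e+11 − 1/2.87395e+12)) m/s ≈ 342.7 m/s = 342.7 m/s.
vₐ = √(GM · (2/rₐ − 1/a)) = √(6.159e+16 · (2/4.861e+12 − 1/2.87395e+12)) m/s ≈ 62.53 m/s = 62.53 m/s.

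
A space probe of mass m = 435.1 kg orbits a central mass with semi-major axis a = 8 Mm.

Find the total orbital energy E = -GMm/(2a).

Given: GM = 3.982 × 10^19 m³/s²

Convert to SI: a = 8 Mm = 8e+06 m.
E = −GMm / (2a).
E = −3.982e+19 · 435.1 / (2 · 8e+06) J ≈ -1.083e+15 J = -1.083 PJ.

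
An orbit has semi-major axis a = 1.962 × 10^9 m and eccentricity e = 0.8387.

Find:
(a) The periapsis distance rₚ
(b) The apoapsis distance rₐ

(a) rₚ = a(1 − e) = 1.962e+09 · (1 − 0.8387) = 1.962e+09 · 0.1613 ≈ 3.165e+08 m = 3.165 × 10^8 m.
(b) rₐ = a(1 + e) = 1.962e+09 · (1 + 0.8387) = 1.962e+09 · 1.8387 ≈ 3.608e+09 m = 3.608 × 10^9 m.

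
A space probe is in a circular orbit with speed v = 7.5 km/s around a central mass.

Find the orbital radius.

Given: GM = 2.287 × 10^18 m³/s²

Convert to SI: v = 7.5 km/s = 7500 m/s.
For a circular orbit, v² = GM / r, so r = GM / v².
r = 2.287e+18 / (7500)² m ≈ 4.066e+10 m = 40.66 Gm.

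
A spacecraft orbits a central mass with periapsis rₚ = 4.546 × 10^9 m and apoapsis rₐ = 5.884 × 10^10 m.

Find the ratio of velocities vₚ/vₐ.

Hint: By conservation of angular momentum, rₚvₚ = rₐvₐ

Conservation of angular momentum gives rₚvₚ = rₐvₐ, so vₚ/vₐ = rₐ/rₚ.
vₚ/vₐ = 5.884e+10 / 4.546e+09 ≈ 12.94.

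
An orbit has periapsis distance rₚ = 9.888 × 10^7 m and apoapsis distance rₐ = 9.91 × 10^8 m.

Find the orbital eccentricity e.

e = (rₐ − rₚ) / (rₐ + rₚ).
e = (9.91e+08 − 9.888e+07) / (9.91e+08 + 9.888e+07) = 8.9212e+08 / 1.08988e+09 ≈ 0.8185.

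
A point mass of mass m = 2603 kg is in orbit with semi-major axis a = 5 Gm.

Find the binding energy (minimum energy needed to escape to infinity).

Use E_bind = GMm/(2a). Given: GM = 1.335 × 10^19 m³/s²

Convert to SI: a = 5 Gm = 5e+09 m.
Total orbital energy is E = −GMm/(2a); binding energy is E_bind = −E = GMm/(2a).
E_bind = 1.335e+19 · 2603 / (2 · 5e+09) J ≈ 3.475e+12 J = 3.475 TJ.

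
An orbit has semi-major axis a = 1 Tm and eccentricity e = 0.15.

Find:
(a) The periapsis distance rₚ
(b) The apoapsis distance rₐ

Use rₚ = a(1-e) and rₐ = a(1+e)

Convert to SI: a = 1 Tm = 1e+12 m.
(a) rₚ = a(1 − e) = 1e+12 · (1 − 0.15) = 1e+12 · 0.85 ≈ 8.5e+11 m = 850 Gm.
(b) rₐ = a(1 + e) = 1e+12 · (1 + 0.15) = 1e+12 · 1.15 ≈ 1.15e+12 m = 1.15 Tm.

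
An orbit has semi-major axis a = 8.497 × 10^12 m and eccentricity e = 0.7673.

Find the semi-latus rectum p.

p = a (1 − e²).
p = 8.497e+12 · (1 − (0.7673)²) = 8.497e+12 · 0.411251 ≈ 3.494e+12 m = 3.494 × 10^12 m.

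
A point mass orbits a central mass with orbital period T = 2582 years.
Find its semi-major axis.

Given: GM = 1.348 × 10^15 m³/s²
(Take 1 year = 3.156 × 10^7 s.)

Convert to SI: T = 2582 years = 8.14879e+10 s.
Invert Kepler's third law: a = (GM · T² / (4π²))^(1/3).
Substituting T = 8.14879e+10 s and GM = 1.348e+15 m³/s²:
a = (1.348e+15 · (8.14879e+10)² / (4π²))^(1/3) m
a ≈ 6.098e+11 m = 609.8 Gm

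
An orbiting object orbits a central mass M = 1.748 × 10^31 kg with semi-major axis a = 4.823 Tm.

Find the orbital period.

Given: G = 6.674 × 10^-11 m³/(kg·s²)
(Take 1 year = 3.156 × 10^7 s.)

Convert to SI: a = 4.823 Tm = 4.823e+12 m.
GM = G · M = 6.674e-11 · 1.748e+31 = 1.16662e+21 m³/s².
Kepler's third law: T = 2π √(a³ / GM).
Substituting a = 4.823e+12 m and GM = 1.16662e+21 m³/s²:
T = 2π √((4.823e+12)³ / 1.16662e+21) s
T ≈ 1.948e+09 s = 61.74 years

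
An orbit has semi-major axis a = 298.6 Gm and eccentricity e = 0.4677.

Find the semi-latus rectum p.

Convert to SI: a = 298.6 Gm = 2.986e+11 m.
p = a (1 − e²).
p = 2.986e+11 · (1 − (0.4677)²) = 2.986e+11 · 0.781257 ≈ 2.333e+11 m = 233.3 Gm.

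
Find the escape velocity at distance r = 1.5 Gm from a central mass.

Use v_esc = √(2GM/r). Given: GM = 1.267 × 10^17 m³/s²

Convert to SI: r = 1.5 Gm = 1.5e+09 m.
Escape velocity comes from setting total energy to zero: ½v² − GM/r = 0 ⇒ v_esc = √(2GM / r).
v_esc = √(2 · 1.267e+17 / 1.5e+09) m/s ≈ 1.3e+04 m/s = 13 km/s.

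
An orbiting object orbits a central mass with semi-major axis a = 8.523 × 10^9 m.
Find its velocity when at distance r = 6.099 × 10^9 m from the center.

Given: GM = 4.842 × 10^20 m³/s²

Vis-viva: v = √(GM · (2/r − 1/a)).
2/r − 1/a = 2/6.099e+09 − 1/8.523e+09 = 2.10593e-10 m⁻¹.
v = √(4.842e+20 · 2.10593e-10) m/s ≈ 3.193e+05 m/s = 319.3 km/s.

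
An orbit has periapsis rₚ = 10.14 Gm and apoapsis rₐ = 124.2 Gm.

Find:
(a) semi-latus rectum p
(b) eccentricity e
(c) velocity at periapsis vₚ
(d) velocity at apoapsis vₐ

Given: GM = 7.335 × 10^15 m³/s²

Convert to SI: rₚ = 10.14 Gm = 1.014e+10 m; rₐ = 124.2 Gm = 1.242e+11 m.
(a) From a = (rₚ + rₐ)/2 = 6.717e+10 m and e = (rₐ − rₚ)/(rₐ + rₚ) = 0.84904, p = a(1 − e²) = 6.717e+10 · (1 − (0.84904)²) ≈ 1.875e+10 m
(b) e = (rₐ − rₚ)/(rₐ + rₚ) = (1.242e+11 − 1.014e+10)/(1.242e+11 + 1.014e+10) ≈ 0.849
(c) With a = (rₚ + rₐ)/2 = 6.717e+10 m, vₚ = √(GM (2/rₚ − 1/a)) = √(7.335e+15 · (2/1.014e+10 − 1/6.717e+10)) m/s ≈ 1157 m/s
(d) With a = (rₚ + rₐ)/2 = 6.717e+10 m, vₐ = √(GM (2/rₐ − 1/a)) = √(7.335e+15 · (2/1.242e+11 − 1/6.717e+10)) m/s ≈ 94.42 m/s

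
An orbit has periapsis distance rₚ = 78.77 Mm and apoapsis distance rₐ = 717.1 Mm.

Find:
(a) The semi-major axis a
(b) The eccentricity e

Convert to SI: rₚ = 78.77 Mm = 7.877e+07 m; rₐ = 717.1 Mm = 7.171e+08 m.
(a) a = (rₚ + rₐ) / 2 = (7.877e+07 + 7.171e+08) / 2 ≈ 3.979e+08 m = 397.9 Mm.
(b) e = (rₐ − rₚ) / (rₐ + rₚ) = (7.171e+08 − 7.877e+07) / (7.171e+08 + 7.877e+07) ≈ 0.8021.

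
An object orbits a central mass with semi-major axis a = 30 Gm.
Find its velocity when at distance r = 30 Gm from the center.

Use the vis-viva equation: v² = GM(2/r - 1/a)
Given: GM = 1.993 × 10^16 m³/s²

Convert to SI: a = 30 Gm = 3e+10 m; r = 30 Gm = 3e+10 m.
Vis-viva: v = √(GM · (2/r − 1/a)).
2/r − 1/a = 2/3e+10 − 1/3e+10 = 3.33333e-11 m⁻¹.
v = √(1.993e+16 · 3.33333e-11) m/s ≈ 815.1 m/s = 815.1 m/s.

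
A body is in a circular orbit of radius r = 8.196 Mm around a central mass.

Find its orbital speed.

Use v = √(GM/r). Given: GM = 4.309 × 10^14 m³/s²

Convert to SI: r = 8.196 Mm = 8.196e+06 m.
For a circular orbit, gravity supplies the centripetal force, so v = √(GM / r).
v = √(4.309e+14 / 8.196e+06) m/s ≈ 7251 m/s = 7.251 km/s.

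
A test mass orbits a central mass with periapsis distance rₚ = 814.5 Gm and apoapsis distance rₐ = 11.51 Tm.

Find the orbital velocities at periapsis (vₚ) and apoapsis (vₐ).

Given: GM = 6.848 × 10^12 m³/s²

Convert to SI: rₚ = 814.5 Gm = 8.145e+11 m; rₐ = 11.51 Tm = 1.151e+13 m.
Use the vis-viva equation v² = GM(2/r − 1/a) with a = (rₚ + rₐ)/2 = (8.145e+11 + 1.151e+13)/2 = 6.16225e+12 m.
vₚ = √(GM · (2/rₚ − 1/a)) = √(6.848e+12 · (2/8.145e+11 − 1/6.16225e+12)) m/s ≈ 3.963 m/s = 3.963 m/s.
vₐ = √(GM · (2/rₐ − 1/a)) = √(6.848e+12 · (2/1.151e+13 − 1/6.16225e+12)) m/s ≈ 0.2804 m/s = 0.2804 m/s.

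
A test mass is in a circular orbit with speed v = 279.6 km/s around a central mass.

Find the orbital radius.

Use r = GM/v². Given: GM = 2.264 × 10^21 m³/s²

Convert to SI: v = 279.6 km/s = 279600 m/s.
For a circular orbit, v² = GM / r, so r = GM / v².
r = 2.264e+21 / (279600)² m ≈ 2.896e+10 m = 28.96 Gm.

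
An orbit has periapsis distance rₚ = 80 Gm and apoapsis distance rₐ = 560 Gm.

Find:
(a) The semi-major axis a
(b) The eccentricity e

Convert to SI: rₚ = 80 Gm = 8e+10 m; rₐ = 560 Gm = 5.6e+11 m.
(a) a = (rₚ + rₐ) / 2 = (8e+10 + 5.6e+11) / 2 ≈ 3.2e+11 m = 320 Gm.
(b) e = (rₐ − rₚ) / (rₐ + rₚ) = (5.6e+11 − 8e+10) / (5.6e+11 + 8e+10) ≈ 0.75.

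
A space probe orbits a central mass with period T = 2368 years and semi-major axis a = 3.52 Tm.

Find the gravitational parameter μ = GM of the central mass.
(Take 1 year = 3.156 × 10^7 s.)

Convert to SI: T = 2368 years = 7.47341e+10 s; a = 3.52 Tm = 3.52e+12 m.
GM = 4π² · a³ / T².
GM = 4π² · (3.52e+12)³ / (7.47341e+10)² m³/s² ≈ 3.083e+17 m³/s² = 3.083 × 10^17 m³/s².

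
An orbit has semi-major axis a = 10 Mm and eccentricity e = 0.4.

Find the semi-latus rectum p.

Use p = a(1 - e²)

Convert to SI: a = 10 Mm = 1e+07 m.
p = a (1 − e²).
p = 1e+07 · (1 − (0.4)²) = 1e+07 · 0.84 ≈ 8.4e+06 m = 8.4 Mm.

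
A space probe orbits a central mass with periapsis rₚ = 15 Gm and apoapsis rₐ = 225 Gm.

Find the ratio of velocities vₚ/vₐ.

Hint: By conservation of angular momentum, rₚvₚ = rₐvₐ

Convert to SI: rₚ = 15 Gm = 1.5e+10 m; rₐ = 225 Gm = 2.25e+11 m.
Conservation of angular momentum gives rₚvₚ = rₐvₐ, so vₚ/vₐ = rₐ/rₚ.
vₚ/vₐ = 2.25e+11 / 1.5e+10 ≈ 15.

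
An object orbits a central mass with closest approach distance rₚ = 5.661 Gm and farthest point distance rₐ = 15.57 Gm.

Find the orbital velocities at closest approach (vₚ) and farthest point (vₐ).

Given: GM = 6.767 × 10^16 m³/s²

Convert to SI: rₚ = 5.661 Gm = 5.661e+09 m; rₐ = 15.57 Gm = 1.557e+10 m.
Use the vis-viva equation v² = GM(2/r − 1/a) with a = (rₚ + rₐ)/2 = (5.661e+09 + 1.557e+10)/2 = 1.06155e+10 m.
vₚ = √(GM · (2/rₚ − 1/a)) = √(6.767e+16 · (2/5.661e+09 − 1/1.06155e+10)) m/s ≈ 4187 m/s = 4.187 km/s.
vₐ = √(GM · (2/rₐ − 1/a)) = √(6.767e+16 · (2/1.557e+10 − 1/1.06155e+10)) m/s ≈ 1522 m/s = 1.522 km/s.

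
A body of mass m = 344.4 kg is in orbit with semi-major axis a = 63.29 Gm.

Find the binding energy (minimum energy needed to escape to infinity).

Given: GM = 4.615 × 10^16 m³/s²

Convert to SI: a = 63.29 Gm = 6.329e+10 m.
Total orbital energy is E = −GMm/(2a); binding energy is E_bind = −E = GMm/(2a).
E_bind = 4.615e+16 · 344.4 / (2 · 6.329e+10) J ≈ 1.256e+08 J = 125.6 MJ.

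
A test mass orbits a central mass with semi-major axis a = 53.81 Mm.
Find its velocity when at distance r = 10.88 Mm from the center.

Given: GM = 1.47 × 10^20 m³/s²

Convert to SI: a = 53.81 Mm = 5.381e+07 m; r = 10.88 Mm = 1.088e+07 m.
Vis-viva: v = √(GM · (2/r − 1/a)).
2/r − 1/a = 2/1.088e+07 − 1/5.381e+07 = 1.6524e-07 m⁻¹.
v = √(1.47e+20 · 1.6524e-07) m/s ≈ 4.929e+06 m/s = 4929 km/s.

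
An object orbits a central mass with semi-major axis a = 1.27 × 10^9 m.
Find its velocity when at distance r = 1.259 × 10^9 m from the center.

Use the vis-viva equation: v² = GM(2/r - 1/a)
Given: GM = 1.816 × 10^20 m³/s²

Vis-viva: v = √(GM · (2/r − 1/a)).
2/r − 1/a = 2/1.259e+09 − 1/1.27e+09 = 8.01161e-10 m⁻¹.
v = √(1.816e+20 · 8.01161e-10) m/s ≈ 3.814e+05 m/s = 381.4 km/s.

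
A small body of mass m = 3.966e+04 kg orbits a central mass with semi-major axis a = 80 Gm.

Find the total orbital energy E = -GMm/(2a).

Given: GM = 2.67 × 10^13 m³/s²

Convert to SI: a = 80 Gm = 8e+10 m.
E = −GMm / (2a).
E = −2.67e+13 · 3.966e+04 / (2 · 8e+10) J ≈ -6.618e+06 J = -6.618 MJ.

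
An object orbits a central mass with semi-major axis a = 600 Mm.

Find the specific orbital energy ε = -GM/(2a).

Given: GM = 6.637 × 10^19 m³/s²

Convert to SI: a = 600 Mm = 6e+08 m.
ε = −GM / (2a).
ε = −6.637e+19 / (2 · 6e+08) J/kg ≈ -5.531e+10 J/kg = -55.31 GJ/kg.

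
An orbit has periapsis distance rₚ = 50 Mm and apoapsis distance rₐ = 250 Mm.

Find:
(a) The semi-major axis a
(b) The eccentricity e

Convert to SI: rₚ = 50 Mm = 5e+07 m; rₐ = 250 Mm = 2.5e+08 m.
(a) a = (rₚ + rₐ) / 2 = (5e+07 + 2.5e+08) / 2 ≈ 1.5e+08 m = 150 Mm.
(b) e = (rₐ − rₚ) / (rₐ + rₚ) = (2.5e+08 − 5e+07) / (2.5e+08 + 5e+07) ≈ 0.6667.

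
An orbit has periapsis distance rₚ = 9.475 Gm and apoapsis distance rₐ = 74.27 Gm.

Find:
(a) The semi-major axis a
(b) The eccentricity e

Convert to SI: rₚ = 9.475 Gm = 9.475e+09 m; rₐ = 74.27 Gm = 7.427e+10 m.
(a) a = (rₚ + rₐ) / 2 = (9.475e+09 + 7.427e+10) / 2 ≈ 4.187e+10 m = 41.87 Gm.
(b) e = (rₐ − rₚ) / (rₐ + rₚ) = (7.427e+10 − 9.475e+09) / (7.427e+10 + 9.475e+09) ≈ 0.7737.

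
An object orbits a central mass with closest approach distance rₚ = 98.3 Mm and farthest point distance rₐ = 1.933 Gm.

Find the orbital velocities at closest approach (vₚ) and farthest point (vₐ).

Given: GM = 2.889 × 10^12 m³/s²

Convert to SI: rₚ = 98.3 Mm = 9.83e+07 m; rₐ = 1.933 Gm = 1.933e+09 m.
Use the vis-viva equation v² = GM(2/r − 1/a) with a = (rₚ + rₐ)/2 = (9.83e+07 + 1.933e+09)/2 = 1.01565e+09 m.
vₚ = √(GM · (2/rₚ − 1/a)) = √(2.889e+12 · (2/9.83e+07 − 1/1.01565e+09)) m/s ≈ 236.5 m/s = 236.5 m/s.
vₐ = √(GM · (2/rₐ − 1/a)) = √(2.889e+12 · (2/1.933e+09 − 1/1.01565e+09)) m/s ≈ 12.03 m/s = 12.03 m/s.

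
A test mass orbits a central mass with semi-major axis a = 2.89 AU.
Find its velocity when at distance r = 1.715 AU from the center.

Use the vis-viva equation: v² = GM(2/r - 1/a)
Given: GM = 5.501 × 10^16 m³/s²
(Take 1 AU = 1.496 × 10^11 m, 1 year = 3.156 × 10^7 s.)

Convert to SI: a = 2.89 AU = 4.32344e+11 m; r = 1.715 AU = 2.56564e+11 m.
Vis-viva: v = √(GM · (2/r − 1/a)).
2/r − 1/a = 2/2.56564e+11 − 1/4.32344e+11 = 5.48235e-12 m⁻¹.
v = √(5.501e+16 · 5.48235e-12) m/s ≈ 549.2 m/s = 0.1159 AU/year.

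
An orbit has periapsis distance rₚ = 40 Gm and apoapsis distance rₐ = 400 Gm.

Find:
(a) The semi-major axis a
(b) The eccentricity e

Convert to SI: rₚ = 40 Gm = 4e+10 m; rₐ = 400 Gm = 4e+11 m.
(a) a = (rₚ + rₐ) / 2 = (4e+10 + 4e+11) / 2 ≈ 2.2e+11 m = 220 Gm.
(b) e = (rₐ − rₚ) / (rₐ + rₚ) = (4e+11 − 4e+10) / (4e+11 + 4e+10) ≈ 0.8182.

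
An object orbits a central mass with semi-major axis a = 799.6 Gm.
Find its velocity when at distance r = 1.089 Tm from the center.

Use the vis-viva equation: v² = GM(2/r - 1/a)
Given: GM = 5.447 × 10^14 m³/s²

Convert to SI: a = 799.6 Gm = 7.996e+11 m; r = 1.089 Tm = 1.089e+12 m.
Vis-viva: v = √(GM · (2/r − 1/a)).
2/r − 1/a = 2/1.089e+12 − 1/7.996e+11 = 5.85922e-13 m⁻¹.
v = √(5.447e+14 · 5.85922e-13) m/s ≈ 17.86 m/s = 17.86 m/s.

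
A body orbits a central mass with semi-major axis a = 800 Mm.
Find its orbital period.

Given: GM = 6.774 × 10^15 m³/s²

Convert to SI: a = 800 Mm = 8e+08 m.
Kepler's third law: T = 2π √(a³ / GM).
Substituting a = 8e+08 m and GM = 6.774e+15 m³/s²:
T = 2π √((8e+08)³ / 6.774e+15) s
T ≈ 1.727e+06 s = 19.99 days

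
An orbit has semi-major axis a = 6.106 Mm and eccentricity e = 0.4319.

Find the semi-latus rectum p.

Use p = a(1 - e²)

Convert to SI: a = 6.106 Mm = 6.106e+06 m.
p = a (1 − e²).
p = 6.106e+06 · (1 − (0.4319)²) = 6.106e+06 · 0.813462 ≈ 4.967e+06 m = 4.967 Mm.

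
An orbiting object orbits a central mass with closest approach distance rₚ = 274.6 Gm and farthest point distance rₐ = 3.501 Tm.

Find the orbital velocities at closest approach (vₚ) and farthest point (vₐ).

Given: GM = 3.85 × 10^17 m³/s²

Convert to SI: rₚ = 274.6 Gm = 2.746e+11 m; rₐ = 3.501 Tm = 3.501e+12 m.
Use the vis-viva equation v² = GM(2/r − 1/a) with a = (rₚ + rₐ)/2 = (2.746e+11 + 3.501e+12)/2 = 1.8878e+12 m.
vₚ = √(GM · (2/rₚ − 1/a)) = √(3.85e+17 · (2/2.746e+11 − 1/1.8878e+12)) m/s ≈ 1612 m/s = 1.612 km/s.
vₐ = √(GM · (2/rₐ − 1/a)) = √(3.85e+17 · (2/3.501e+12 − 1/1.8878e+12)) m/s ≈ 126.5 m/s = 126.5 m/s.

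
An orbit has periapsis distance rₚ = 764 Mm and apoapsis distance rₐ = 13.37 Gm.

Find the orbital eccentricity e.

Convert to SI: rₚ = 764 Mm = 7.64e+08 m; rₐ = 13.37 Gm = 1.337e+10 m.
e = (rₐ − rₚ) / (rₐ + rₚ).
e = (1.337e+10 − 7.64e+08) / (1.337e+10 + 7.64e+08) = 1.2606e+10 / 1.4134e+10 ≈ 0.8919.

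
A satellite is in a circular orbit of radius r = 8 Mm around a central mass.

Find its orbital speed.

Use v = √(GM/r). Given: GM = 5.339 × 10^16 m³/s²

Convert to SI: r = 8 Mm = 8e+06 m.
For a circular orbit, gravity supplies the centripetal force, so v = √(GM / r).
v = √(5.339e+16 / 8e+06) m/s ≈ 8.169e+04 m/s = 81.69 km/s.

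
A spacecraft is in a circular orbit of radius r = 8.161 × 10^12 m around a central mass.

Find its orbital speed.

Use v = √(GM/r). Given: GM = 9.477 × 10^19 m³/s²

For a circular orbit, gravity supplies the centripetal force, so v = √(GM / r).
v = √(9.477e+19 / 8.161e+12) m/s ≈ 3408 m/s = 3.408 km/s.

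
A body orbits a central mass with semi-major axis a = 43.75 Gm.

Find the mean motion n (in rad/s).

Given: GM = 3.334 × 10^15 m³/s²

Convert to SI: a = 43.75 Gm = 4.375e+10 m.
n = √(GM / a³).
n = √(3.334e+15 / (4.375e+10)³) rad/s ≈ 6.31e-09 rad/s.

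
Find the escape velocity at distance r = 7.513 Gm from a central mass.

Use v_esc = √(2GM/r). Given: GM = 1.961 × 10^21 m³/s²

Convert to SI: r = 7.513 Gm = 7.513e+09 m.
Escape velocity comes from setting total energy to zero: ½v² − GM/r = 0 ⇒ v_esc = √(2GM / r).
v_esc = √(2 · 1.961e+21 / 7.513e+09) m/s ≈ 7.225e+05 m/s = 722.5 km/s.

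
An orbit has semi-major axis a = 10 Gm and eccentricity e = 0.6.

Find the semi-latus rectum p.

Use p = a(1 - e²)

Convert to SI: a = 10 Gm = 1e+10 m.
p = a (1 − e²).
p = 1e+10 · (1 − (0.6)²) = 1e+10 · 0.64 ≈ 6.4e+09 m = 6.4 Gm.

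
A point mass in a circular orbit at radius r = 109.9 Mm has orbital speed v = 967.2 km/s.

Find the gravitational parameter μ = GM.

Convert to SI: r = 109.9 Mm = 1.099e+08 m; v = 967.2 km/s = 967200 m/s.
For a circular orbit v² = GM/r, so GM = v² · r.
GM = (967200)² · 1.099e+08 m³/s² ≈ 1.028e+20 m³/s² = 1.028 × 10^20 m³/s².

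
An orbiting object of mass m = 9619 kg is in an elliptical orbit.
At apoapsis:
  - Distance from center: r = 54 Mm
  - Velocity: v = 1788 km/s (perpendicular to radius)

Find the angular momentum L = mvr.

Convert to SI: r = 54 Mm = 5.4e+07 m; v = 1788 km/s = 1.788e+06 m/s.
Since v is perpendicular to r, L = m · v · r.
L = 9619 · 1.788e+06 · 5.4e+07 kg·m²/s ≈ 9.287e+17 kg·m²/s.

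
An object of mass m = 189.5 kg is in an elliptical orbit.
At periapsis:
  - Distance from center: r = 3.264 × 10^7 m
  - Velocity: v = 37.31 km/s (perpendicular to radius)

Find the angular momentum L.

Convert to SI: v = 37.31 km/s = 37310 m/s.
Since v is perpendicular to r, L = m · v · r.
L = 189.5 · 37310 · 3.264e+07 kg·m²/s ≈ 2.308e+14 kg·m²/s.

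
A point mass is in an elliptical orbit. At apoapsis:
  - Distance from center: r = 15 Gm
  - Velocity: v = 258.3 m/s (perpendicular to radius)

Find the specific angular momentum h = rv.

Convert to SI: r = 15 Gm = 1.5e+10 m.
With v perpendicular to r, h = r · v.
h = 1.5e+10 · 258.3 m²/s ≈ 3.874e+12 m²/s.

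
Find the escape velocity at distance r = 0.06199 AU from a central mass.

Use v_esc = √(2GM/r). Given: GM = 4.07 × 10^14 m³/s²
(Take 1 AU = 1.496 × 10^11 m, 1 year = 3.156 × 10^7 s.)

Convert to SI: r = 0.06199 AU = 9.2737e+09 m.
Escape velocity comes from setting total energy to zero: ½v² − GM/r = 0 ⇒ v_esc = √(2GM / r).
v_esc = √(2 · 4.07e+14 / 9.2737e+09) m/s ≈ 296.3 m/s = 0.0625 AU/year.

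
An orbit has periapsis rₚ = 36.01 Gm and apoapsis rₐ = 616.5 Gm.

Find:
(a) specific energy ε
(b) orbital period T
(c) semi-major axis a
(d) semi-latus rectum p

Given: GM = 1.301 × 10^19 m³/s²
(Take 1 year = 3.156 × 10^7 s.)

Convert to SI: rₚ = 36.01 Gm = 3.601e+10 m; rₐ = 616.5 Gm = 6.165e+11 m.
(a) With a = (rₚ + rₐ)/2 = 3.26255e+11 m, ε = −GM/(2a) = −1.301e+19/(2 · 3.26255e+11) J/kg ≈ -1.994e+07 J/kg
(b) With a = (rₚ + rₐ)/2 = 3.26255e+11 m, T = 2π √(a³/GM) = 2π √((3.26255e+11)³/1.301e+19) s ≈ 3.246e+08 s
(c) a = (rₚ + rₐ)/2 = (3.601e+10 + 6.165e+11)/2 ≈ 3.263e+11 m
(d) From a = (rₚ + rₐ)/2 = 3.26255e+11 m and e = (rₐ − rₚ)/(rₐ + rₚ) = 0.889626, p = a(1 − e²) = 3.26255e+11 · (1 − (0.889626)²) ≈ 6.805e+10 m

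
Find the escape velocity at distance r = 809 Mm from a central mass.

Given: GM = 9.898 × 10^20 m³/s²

Convert to SI: r = 809 Mm = 8.09e+08 m.
Escape velocity comes from setting total energy to zero: ½v² − GM/r = 0 ⇒ v_esc = √(2GM / r).
v_esc = √(2 · 9.898e+20 / 8.09e+08) m/s ≈ 1.564e+06 m/s = 1564 km/s.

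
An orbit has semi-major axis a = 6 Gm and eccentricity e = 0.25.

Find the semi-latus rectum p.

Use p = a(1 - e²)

Convert to SI: a = 6 Gm = 6e+09 m.
p = a (1 − e²).
p = 6e+09 · (1 − (0.25)²) = 6e+09 · 0.9375 ≈ 5.625e+09 m = 5.625 Gm.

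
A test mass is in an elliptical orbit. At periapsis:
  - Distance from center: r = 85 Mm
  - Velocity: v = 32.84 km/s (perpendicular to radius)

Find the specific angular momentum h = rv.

Convert to SI: r = 85 Mm = 8.5e+07 m; v = 32.84 km/s = 32840 m/s.
With v perpendicular to r, h = r · v.
h = 8.5e+07 · 32840 m²/s ≈ 2.791e+12 m²/s.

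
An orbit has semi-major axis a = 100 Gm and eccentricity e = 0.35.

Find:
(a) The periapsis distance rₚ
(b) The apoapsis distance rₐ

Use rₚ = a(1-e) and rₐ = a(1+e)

Convert to SI: a = 100 Gm = 1e+11 m.
(a) rₚ = a(1 − e) = 1e+11 · (1 − 0.35) = 1e+11 · 0.65 ≈ 6.5e+10 m = 65 Gm.
(b) rₐ = a(1 + e) = 1e+11 · (1 + 0.35) = 1e+11 · 1.35 ≈ 1.35e+11 m = 135 Gm.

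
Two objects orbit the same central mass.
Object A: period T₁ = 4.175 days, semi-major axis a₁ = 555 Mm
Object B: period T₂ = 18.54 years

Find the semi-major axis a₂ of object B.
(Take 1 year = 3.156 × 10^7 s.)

Convert to SI: T₁ = 4.175 days = 360720 s; a₁ = 555 Mm = 5.55e+08 m; T₂ = 18.54 years = 5.85122e+08 s.
Kepler's third law: (T₁/T₂)² = (a₁/a₂)³ ⇒ a₂ = a₁ · (T₂/T₁)^(2/3).
T₂/T₁ = 5.85122e+08 / 360720 = 1622.1.
a₂ = 5.55e+08 · (1622.1)^(2/3) m ≈ 7.662e+10 m = 76.62 Gm.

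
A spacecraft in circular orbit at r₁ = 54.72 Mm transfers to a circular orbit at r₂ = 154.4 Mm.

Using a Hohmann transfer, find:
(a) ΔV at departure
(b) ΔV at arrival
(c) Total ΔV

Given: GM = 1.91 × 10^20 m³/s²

Convert to SI: r₁ = 54.72 Mm = 5.472e+07 m; r₂ = 154.4 Mm = 1.544e+08 m.
Transfer semi-major axis: a_t = (r₁ + r₂)/2 = (5.472e+07 + 1.544e+08)/2 = 1.0456e+08 m.
Circular speeds: v₁ = √(GM/r₁) = 1.86829e+06 m/s, v₂ = √(GM/r₂) = 1.11223e+06 m/s.
Transfer speeds (vis-viva v² = GM(2/r − 1/a_t)): v₁ᵗ = 2.27031e+06 m/s, v₂ᵗ = 804606 m/s.
(a) ΔV₁ = |v₁ᵗ − v₁| ≈ 4.02e+05 m/s = 402 km/s.
(b) ΔV₂ = |v₂ − v₂ᵗ| ≈ 3.076e+05 m/s = 307.6 km/s.
(c) ΔV_total = ΔV₁ + ΔV₂ ≈ 7.096e+05 m/s = 709.6 km/s.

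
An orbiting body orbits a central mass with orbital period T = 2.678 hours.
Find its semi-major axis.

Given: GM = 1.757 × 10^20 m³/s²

Convert to SI: T = 2.678 hours = 9640.8 s.
Invert Kepler's third law: a = (GM · T² / (4π²))^(1/3).
Substituting T = 9640.8 s and GM = 1.757e+20 m³/s²:
a = (1.757e+20 · (9640.8)² / (4π²))^(1/3) m
a ≈ 7.451e+08 m = 745.1 Mm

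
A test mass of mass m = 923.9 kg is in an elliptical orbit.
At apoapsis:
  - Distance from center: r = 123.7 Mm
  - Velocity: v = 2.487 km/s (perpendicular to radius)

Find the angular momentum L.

Convert to SI: r = 123.7 Mm = 1.237e+08 m; v = 2.487 km/s = 2487 m/s.
Since v is perpendicular to r, L = m · v · r.
L = 923.9 · 2487 · 1.237e+08 kg·m²/s ≈ 2.842e+14 kg·m²/s.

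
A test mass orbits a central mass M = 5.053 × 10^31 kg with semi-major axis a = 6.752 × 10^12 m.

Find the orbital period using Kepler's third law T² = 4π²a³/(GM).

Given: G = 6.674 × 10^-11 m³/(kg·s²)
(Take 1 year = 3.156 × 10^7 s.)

GM = G · M = 6.674e-11 · 5.053e+31 = 3.37237e+21 m³/s².
Kepler's third law: T = 2π √(a³ / GM).
Substituting a = 6.752e+12 m and GM = 3.37237e+21 m³/s²:
T = 2π √((6.752e+12)³ / 3.37237e+21) s
T ≈ 1.898e+09 s = 60.15 years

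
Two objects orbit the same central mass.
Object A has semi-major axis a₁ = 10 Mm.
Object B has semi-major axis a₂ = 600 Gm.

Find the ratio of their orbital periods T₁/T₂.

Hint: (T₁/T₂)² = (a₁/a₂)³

Convert to SI: a₁ = 10 Mm = 1e+07 m; a₂ = 600 Gm = 6e+11 m.
From Kepler's third law, (T₁/T₂)² = (a₁/a₂)³, so T₁/T₂ = (a₁/a₂)^(3/2).
a₁/a₂ = 1e+07 / 6e+11 = 1.66667e-05.
T₁/T₂ = (1.66667e-05)^(3/2) ≈ 6.804e-08.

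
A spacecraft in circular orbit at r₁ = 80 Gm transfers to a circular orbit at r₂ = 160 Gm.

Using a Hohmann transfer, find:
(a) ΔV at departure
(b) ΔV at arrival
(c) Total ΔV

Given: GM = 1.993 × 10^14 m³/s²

Convert to SI: r₁ = 80 Gm = 8e+10 m; r₂ = 160 Gm = 1.6e+11 m.
Transfer semi-major axis: a_t = (r₁ + r₂)/2 = (8e+10 + 1.6e+11)/2 = 1.2e+11 m.
Circular speeds: v₁ = √(GM/r₁) = 49.9124 m/s, v₂ = √(GM/r₂) = 35.2934 m/s.
Transfer speeds (vis-viva v² = GM(2/r − 1/a_t)): v₁ᵗ = 57.6339 m/s, v₂ᵗ = 28.817 m/s.
(a) ΔV₁ = |v₁ᵗ − v₁| ≈ 7.721 m/s = 7.721 m/s.
(b) ΔV₂ = |v₂ − v₂ᵗ| ≈ 6.476 m/s = 6.476 m/s.
(c) ΔV_total = ΔV₁ + ΔV₂ ≈ 14.2 m/s = 14.2 m/s.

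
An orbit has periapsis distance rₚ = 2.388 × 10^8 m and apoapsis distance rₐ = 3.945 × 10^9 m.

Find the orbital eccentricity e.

e = (rₐ − rₚ) / (rₐ + rₚ).
e = (3.945e+09 − 2.388e+08) / (3.945e+09 + 2.388e+08) = 3.7062e+09 / 4.1838e+09 ≈ 0.8858.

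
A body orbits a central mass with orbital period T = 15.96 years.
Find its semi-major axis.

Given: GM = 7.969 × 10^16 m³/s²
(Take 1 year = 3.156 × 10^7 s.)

Convert to SI: T = 15.96 years = 5.03698e+08 s.
Invert Kepler's third law: a = (GM · T² / (4π²))^(1/3).
Substituting T = 5.03698e+08 s and GM = 7.969e+16 m³/s²:
a = (7.969e+16 · (5.03698e+08)² / (4π²))^(1/3) m
a ≈ 8.001e+10 m = 80.01 Gm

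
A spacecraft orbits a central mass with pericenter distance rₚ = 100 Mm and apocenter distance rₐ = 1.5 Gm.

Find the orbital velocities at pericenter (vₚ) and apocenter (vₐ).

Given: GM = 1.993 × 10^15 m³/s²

Convert to SI: rₚ = 100 Mm = 1e+08 m; rₐ = 1.5 Gm = 1.5e+09 m.
Use the vis-viva equation v² = GM(2/r − 1/a) with a = (rₚ + rₐ)/2 = (1e+08 + 1.5e+09)/2 = 8e+08 m.
vₚ = √(GM · (2/rₚ − 1/a)) = √(1.993e+15 · (2/1e+08 − 1/8e+08)) m/s ≈ 6113 m/s = 6.113 km/s.
vₐ = √(GM · (2/rₐ − 1/a)) = √(1.993e+15 · (2/1.5e+09 − 1/8e+08)) m/s ≈ 407.5 m/s = 407.5 m/s.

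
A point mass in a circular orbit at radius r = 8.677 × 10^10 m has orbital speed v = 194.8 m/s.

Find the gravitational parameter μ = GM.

For a circular orbit v² = GM/r, so GM = v² · r.
GM = (194.8)² · 8.677e+10 m³/s² ≈ 3.293e+15 m³/s² = 3.293 × 10^15 m³/s².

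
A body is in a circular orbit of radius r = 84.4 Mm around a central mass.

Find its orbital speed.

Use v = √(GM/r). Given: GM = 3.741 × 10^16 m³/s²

Convert to SI: r = 84.4 Mm = 8.44e+07 m.
For a circular orbit, gravity supplies the centripetal force, so v = √(GM / r).
v = √(3.741e+16 / 8.44e+07) m/s ≈ 2.105e+04 m/s = 21.05 km/s.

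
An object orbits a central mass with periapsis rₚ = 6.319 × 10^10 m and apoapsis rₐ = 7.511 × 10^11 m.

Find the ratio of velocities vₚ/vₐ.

Conservation of angular momentum gives rₚvₚ = rₐvₐ, so vₚ/vₐ = rₐ/rₚ.
vₚ/vₐ = 7.511e+11 / 6.319e+10 ≈ 11.89.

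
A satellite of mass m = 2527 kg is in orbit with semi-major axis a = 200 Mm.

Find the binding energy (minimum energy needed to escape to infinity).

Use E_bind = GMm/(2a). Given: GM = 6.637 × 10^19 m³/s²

Convert to SI: a = 200 Mm = 2e+08 m.
Total orbital energy is E = −GMm/(2a); binding energy is E_bind = −E = GMm/(2a).
E_bind = 6.637e+19 · 2527 / (2 · 2e+08) J ≈ 4.193e+14 J = 419.3 TJ.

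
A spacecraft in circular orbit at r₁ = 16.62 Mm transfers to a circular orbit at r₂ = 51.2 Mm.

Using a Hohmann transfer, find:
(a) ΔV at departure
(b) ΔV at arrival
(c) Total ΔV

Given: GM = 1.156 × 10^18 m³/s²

Convert to SI: r₁ = 16.62 Mm = 1.662e+07 m; r₂ = 51.2 Mm = 5.12e+07 m.
Transfer semi-major axis: a_t = (r₁ + r₂)/2 = (1.662e+07 + 5.12e+07)/2 = 3.391e+07 m.
Circular speeds: v₁ = √(GM/r₁) = 263732 m/s, v₂ = √(GM/r₂) = 150260 m/s.
Transfer speeds (vis-viva v² = GM(2/r − 1/a_t)): v₁ᵗ = 324067 m/s, v₂ᵗ = 105195 m/s.
(a) ΔV₁ = |v₁ᵗ − v₁| ≈ 6.033e+04 m/s = 60.33 km/s.
(b) ΔV₂ = |v₂ − v₂ᵗ| ≈ 4.507e+04 m/s = 45.07 km/s.
(c) ΔV_total = ΔV₁ + ΔV₂ ≈ 1.054e+05 m/s = 105.4 km/s.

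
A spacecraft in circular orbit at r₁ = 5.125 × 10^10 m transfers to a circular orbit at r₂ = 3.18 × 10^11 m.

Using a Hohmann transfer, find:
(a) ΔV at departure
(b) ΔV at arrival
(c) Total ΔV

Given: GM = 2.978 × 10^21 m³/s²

Transfer semi-major axis: a_t = (r₁ + r₂)/2 = (5.125e+10 + 3.18e+11)/2 = 1.84625e+11 m.
Circular speeds: v₁ = √(GM/r₁) = 241055 m/s, v₂ = √(GM/r₂) = 96771.8 m/s.
Transfer speeds (vis-viva v² = GM(2/r − 1/a_t)): v₁ᵗ = 316362 m/s, v₂ᵗ = 50985.9 m/s.
(a) ΔV₁ = |v₁ᵗ − v₁| ≈ 7.531e+04 m/s = 75.31 km/s.
(b) ΔV₂ = |v₂ − v₂ᵗ| ≈ 4.579e+04 m/s = 45.79 km/s.
(c) ΔV_total = ΔV₁ + ΔV₂ ≈ 1.211e+05 m/s = 121.1 km/s.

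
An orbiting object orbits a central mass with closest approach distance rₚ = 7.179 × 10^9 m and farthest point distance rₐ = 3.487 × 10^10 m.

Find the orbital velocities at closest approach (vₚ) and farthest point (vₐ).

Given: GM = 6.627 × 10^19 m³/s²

Use the vis-viva equation v² = GM(2/r − 1/a) with a = (rₚ + rₐ)/2 = (7.179e+09 + 3.487e+10)/2 = 2.10245e+10 m.
vₚ = √(GM · (2/rₚ − 1/a)) = √(6.627e+19 · (2/7.179e+09 − 1/2.10245e+10)) m/s ≈ 1.237e+05 m/s = 123.7 km/s.
vₐ = √(GM · (2/rₐ − 1/a)) = √(6.627e+19 · (2/3.487e+10 − 1/2.10245e+10)) m/s ≈ 2.547e+04 m/s = 25.47 km/s.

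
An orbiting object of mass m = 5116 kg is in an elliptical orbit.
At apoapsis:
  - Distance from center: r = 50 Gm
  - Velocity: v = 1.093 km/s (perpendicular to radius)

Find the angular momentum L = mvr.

Convert to SI: r = 50 Gm = 5e+10 m; v = 1.093 km/s = 1093 m/s.
Since v is perpendicular to r, L = m · v · r.
L = 5116 · 1093 · 5e+10 kg·m²/s ≈ 2.796e+17 kg·m²/s.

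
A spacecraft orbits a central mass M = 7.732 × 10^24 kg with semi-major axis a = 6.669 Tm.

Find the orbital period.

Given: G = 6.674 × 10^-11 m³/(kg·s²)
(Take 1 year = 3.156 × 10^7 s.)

Convert to SI: a = 6.669 Tm = 6.669e+12 m.
GM = G · M = 6.674e-11 · 7.732e+24 = 5.16034e+14 m³/s².
Kepler's third law: T = 2π √(a³ / GM).
Substituting a = 6.669e+12 m and GM = 5.16034e+14 m³/s²:
T = 2π √((6.669e+12)³ / 5.16034e+14) s
T ≈ 4.764e+12 s = 1.509e+05 years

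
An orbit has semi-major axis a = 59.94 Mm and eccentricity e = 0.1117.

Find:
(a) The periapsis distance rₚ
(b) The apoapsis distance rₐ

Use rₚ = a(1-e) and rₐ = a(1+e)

Convert to SI: a = 59.94 Mm = 5.994e+07 m.
(a) rₚ = a(1 − e) = 5.994e+07 · (1 − 0.1117) = 5.994e+07 · 0.8883 ≈ 5.324e+07 m = 53.24 Mm.
(b) rₐ = a(1 + e) = 5.994e+07 · (1 + 0.1117) = 5.994e+07 · 1.1117 ≈ 6.664e+07 m = 66.64 Mm.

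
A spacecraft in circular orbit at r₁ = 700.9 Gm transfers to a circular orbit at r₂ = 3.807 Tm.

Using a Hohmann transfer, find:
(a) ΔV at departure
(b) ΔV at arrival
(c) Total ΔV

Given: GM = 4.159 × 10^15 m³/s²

Convert to SI: r₁ = 700.9 Gm = 7.009e+11 m; r₂ = 3.807 Tm = 3.807e+12 m.
Transfer semi-major axis: a_t = (r₁ + r₂)/2 = (7.009e+11 + 3.807e+12)/2 = 2.25395e+12 m.
Circular speeds: v₁ = √(GM/r₁) = 77.0312 m/s, v₂ = √(GM/r₂) = 33.0524 m/s.
Transfer speeds (vis-viva v² = GM(2/r − 1/a_t)): v₁ᵗ = 100.112 m/s, v₂ᵗ = 18.4314 m/s.
(a) ΔV₁ = |v₁ᵗ − v₁| ≈ 23.08 m/s = 23.08 m/s.
(b) ΔV₂ = |v₂ − v₂ᵗ| ≈ 14.62 m/s = 14.62 m/s.
(c) ΔV_total = ΔV₁ + ΔV₂ ≈ 37.7 m/s = 37.7 m/s.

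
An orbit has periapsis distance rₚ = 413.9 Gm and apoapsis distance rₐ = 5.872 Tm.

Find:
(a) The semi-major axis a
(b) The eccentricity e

Convert to SI: rₚ = 413.9 Gm = 4.139e+11 m; rₐ = 5.872 Tm = 5.872e+12 m.
(a) a = (rₚ + rₐ) / 2 = (4.139e+11 + 5.872e+12) / 2 ≈ 3.143e+12 m = 3.143 Tm.
(b) e = (rₐ − rₚ) / (rₐ + rₚ) = (5.872e+12 − 4.139e+11) / (5.872e+12 + 4.139e+11) ≈ 0.8683.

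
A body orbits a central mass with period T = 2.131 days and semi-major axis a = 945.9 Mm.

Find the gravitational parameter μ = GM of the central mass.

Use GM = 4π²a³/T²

Convert to SI: T = 2.131 days = 184118 s; a = 945.9 Mm = 9.459e+08 m.
GM = 4π² · a³ / T².
GM = 4π² · (9.459e+08)³ / (184118)² m³/s² ≈ 9.856e+17 m³/s² = 9.856 × 10^17 m³/s².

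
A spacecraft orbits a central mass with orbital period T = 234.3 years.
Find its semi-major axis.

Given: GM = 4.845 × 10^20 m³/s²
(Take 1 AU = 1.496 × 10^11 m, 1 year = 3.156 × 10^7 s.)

Convert to SI: T = 234.3 years = 7.39451e+09 s.
Invert Kepler's third law: a = (GM · T² / (4π²))^(1/3).
Substituting T = 7.39451e+09 s and GM = 4.845e+20 m³/s²:
a = (4.845e+20 · (7.39451e+09)² / (4π²))^(1/3) m
a ≈ 8.755e+12 m = 58.52 AU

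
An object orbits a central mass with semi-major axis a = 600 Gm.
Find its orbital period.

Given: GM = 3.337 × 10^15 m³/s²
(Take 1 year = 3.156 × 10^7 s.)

Convert to SI: a = 600 Gm = 6e+11 m.
Kepler's third law: T = 2π √(a³ / GM).
Substituting a = 6e+11 m and GM = 3.337e+15 m³/s²:
T = 2π √((6e+11)³ / 3.337e+15) s
T ≈ 5.055e+10 s = 1602 years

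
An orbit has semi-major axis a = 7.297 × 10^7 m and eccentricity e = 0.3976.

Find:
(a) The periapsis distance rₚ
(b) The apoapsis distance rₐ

(a) rₚ = a(1 − e) = 7.297e+07 · (1 − 0.3976) = 7.297e+07 · 0.6024 ≈ 4.396e+07 m = 4.396 × 10^7 m.
(b) rₐ = a(1 + e) = 7.297e+07 · (1 + 0.3976) = 7.297e+07 · 1.3976 ≈ 1.02e+08 m = 1.02 × 10^8 m.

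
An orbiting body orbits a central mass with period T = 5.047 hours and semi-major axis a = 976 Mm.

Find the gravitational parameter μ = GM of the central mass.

Convert to SI: T = 5.047 hours = 18169.2 s; a = 976 Mm = 9.76e+08 m.
GM = 4π² · a³ / T².
GM = 4π² · (9.76e+08)³ / (18169.2)² m³/s² ≈ 1.112e+20 m³/s² = 1.112 × 10^20 m³/s².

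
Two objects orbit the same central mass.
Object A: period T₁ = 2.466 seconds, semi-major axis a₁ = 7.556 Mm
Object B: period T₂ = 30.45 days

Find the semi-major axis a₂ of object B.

Convert to SI: a₁ = 7.556 Mm = 7.556e+06 m; T₂ = 30.45 days = 2.63088e+06 s.
Kepler's third law: (T₁/T₂)² = (a₁/a₂)³ ⇒ a₂ = a₁ · (T₂/T₁)^(2/3).
T₂/T₁ = 2.63088e+06 / 2.466 = 1.06686e+06.
a₂ = 7.556e+06 · (1.06686e+06)^(2/3) m ≈ 7.889e+10 m = 78.89 Gm.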